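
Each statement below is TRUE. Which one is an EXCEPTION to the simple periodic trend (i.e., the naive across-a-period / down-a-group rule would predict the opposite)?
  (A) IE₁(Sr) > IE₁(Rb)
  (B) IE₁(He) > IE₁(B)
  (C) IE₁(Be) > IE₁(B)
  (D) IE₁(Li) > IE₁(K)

(C)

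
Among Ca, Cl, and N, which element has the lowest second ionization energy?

Ca

Consider each +1 ion: Ca⁺ still has 1 valence electron; Cl⁺ still has 6 valence electrons; N⁺ still has 4 valence electrons.
All are still removing valence electrons, so compare the +1 ions as you would atoms: IE_2 generally rises across a period (higher Z_eff) and falls down a group (larger shell), subject to the usual subshell exceptions.
Valence configurations: Ca⁺ [Ar]4s¹, Cl⁺ [Ne]3s²3p⁴, N⁺ [He]2s²2p².
The numbers (kJ/mol): Ca 1145, Cl 2298, N 2856.
So the second ionization energies run Ca < Cl < N.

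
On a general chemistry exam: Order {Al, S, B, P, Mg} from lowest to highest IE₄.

Consider each +3 ion: Al³⁺ is the bare [Ne] core; S³⁺ still has 3 valence electrons; B³⁺ is the bare [He] core; P³⁺ still has 2 valence electrons; Mg³⁺ is already 1 electron into the core.
Core electrons are held far more tightly than valence electrons, so Mg, Al and B top the IE_4 order.
Valence configurations: S³⁺ [Ne]3s²3p¹, P³⁺ [Ne]3s².
S³⁺ loses a lone 3p electron whereas P³⁺ must break into a filled 3s² pair, so IE_4(P) > IE_4(S) even though S has the higher nuclear charge.
Approximate IE_4 values (kJ/mol): Al 11577, S 4556, B 25026, P 4964, Mg 10543.
Overall IE_4 order: S < P < Mg < Al < B.

S < P < Mg < Al < B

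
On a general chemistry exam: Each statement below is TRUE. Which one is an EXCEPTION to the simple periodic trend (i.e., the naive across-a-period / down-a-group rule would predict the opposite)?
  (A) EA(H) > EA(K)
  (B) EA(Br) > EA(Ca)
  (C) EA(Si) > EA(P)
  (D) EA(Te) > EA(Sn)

The general trend: electron affinity increases across a period and decreases down a group.
(A) H (period 1, group 1) vs K (period 4, group 1): the stated order agrees with the simple trend.
(B) Br (period 4, group 17) vs Ca (period 4, group 2): the stated order agrees with the simple trend.
(C) Si (period 3, group 14) vs P (period 3, group 15): the stated order contradicts the simple trend.
(D) Te (period 5, group 16) vs Sn (period 5, group 14): the stated order agrees with the simple trend.
The exception is (C): adding an electron to P's half-filled 3p³ is unfavourable, so Si (3p²) has the more exothermic EA.

(C)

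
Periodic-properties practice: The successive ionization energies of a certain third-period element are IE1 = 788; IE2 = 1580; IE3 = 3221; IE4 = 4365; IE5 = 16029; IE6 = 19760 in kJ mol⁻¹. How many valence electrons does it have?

4

Look for the largest jump between consecutive ionization energies: IE5/IE4 ≈ 3.7, far larger than any earlier ratio.
That jump marks the point where a core electron is being removed. So the atom has 4 valence electrons.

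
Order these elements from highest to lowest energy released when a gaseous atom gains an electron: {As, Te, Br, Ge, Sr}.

Electron affinity generally becomes more exothermic across a period toward the halogens and less exothermic down a group.
Here both period and group differ, so the two effects have to be weighed against each other.
As > Sr: relative to Sr, both the across-period and down-group shifts push As's electron affinity up.
Ge > As: this pair runs against the simple trend — see the exception note.
Te > Ge: period and group pull opposite ways; the across-period shift dominates (190 vs 119 kJ/mol).
Br > Te: both effects reinforce here, so Br is clearly the higher of the two.
Note the exception: Ge has a higher electron affinity than As, contrary to the simple trend — adding an electron to As's half-filled 4p³ is unfavourable, so Ge (4p²) has the more exothermic EA.
Approximate values (kJ/mol): Ge 119, As 78, Br 325, Sr 5, Te 190.
So from highest to lowest: Br > Te > Ge > As > Sr.

Br > Te > Ge > As > Sr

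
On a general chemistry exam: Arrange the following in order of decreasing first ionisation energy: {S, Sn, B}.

IE₁ increases left→right with effective nuclear charge and decreases top→bottom as the valence shell moves farther out.
Neither a single period nor a single group — weigh both effects.
B > Sn: the two effects oppose for this pair; the down-group effect wins (801 vs 709 kJ/mol).
S > B: period and group pull opposite ways; the across-period shift dominates (1000 vs 801 kJ/mol).
Tabulated first ionization energy (kJ/mol): B 801, S 1000, Sn 709.
So from highest to lowest: S > B > Sn.

S > B > Sn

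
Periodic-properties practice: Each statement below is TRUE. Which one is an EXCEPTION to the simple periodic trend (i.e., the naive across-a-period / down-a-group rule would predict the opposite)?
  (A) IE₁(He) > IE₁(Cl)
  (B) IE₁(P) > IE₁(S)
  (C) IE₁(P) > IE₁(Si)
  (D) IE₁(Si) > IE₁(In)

(B)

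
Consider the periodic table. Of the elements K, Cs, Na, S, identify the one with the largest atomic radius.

Cs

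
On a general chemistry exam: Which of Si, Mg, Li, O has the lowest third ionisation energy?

Si

After 2 electrons have been removed, what remains? Si²⁺ still has 2 valence electrons; Mg²⁺ is the bare [Ne] core; Li²⁺ is already 1 electron into the core; O²⁺ still has 4 valence electrons.
Breaking into a closed-shell core is much more expensive than removing a leftover valence electron — Mg and Li have the largest IE_3 here.
Valence configurations: Si²⁺ [Ne]3s², O²⁺ [He]2s²2p².
Approximate IE_3 values (kJ/mol): Si 3232, Mg 7733, Li 11815, O 5300.
Putting it together, IE_3: Si < O < Mg < Li.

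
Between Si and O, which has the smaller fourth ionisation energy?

Consider each +3 ion: Si³⁺ still has 1 valence electron; O³⁺ still has 3 valence electrons.
All are still removing valence electrons, so compare the +3 ions as you would atoms: IE_4 generally rises across a period (higher Z_eff) and falls down a group (larger shell), subject to the usual subshell exceptions.
Valence configurations: Si³⁺ [Ne]3s¹, O³⁺ [He]2s²2p¹.
Tabulated IE_4 (kJ/mol): Si 4356, O 7469.
So the fourth ionization energies run Si < O.

Si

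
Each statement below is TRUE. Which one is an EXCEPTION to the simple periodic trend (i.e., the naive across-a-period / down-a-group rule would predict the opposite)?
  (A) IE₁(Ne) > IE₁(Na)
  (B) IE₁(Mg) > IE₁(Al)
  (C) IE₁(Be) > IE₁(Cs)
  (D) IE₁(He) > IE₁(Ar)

(B)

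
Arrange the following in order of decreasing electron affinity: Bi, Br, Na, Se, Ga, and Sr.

Br > Se > Bi > Na > Ga > Sr

EA tends to increase across a period and decrease down a group, though the pattern is less regular than for IE or radius.
Here both period and group differ, so the two effects have to be weighed against each other.
Ga > Sr: both effects reinforce here, so Ga is clearly the higher of the two.
Na > Ga: the two effects oppose for this pair; the down-group effect wins (53 vs 29 kJ/mol).
Bi > Na: period and group pull opposite ways; the across-period shift dominates (91 vs 53 kJ/mol).
Se > Bi: relative to Bi, both the across-period and down-group shifts push Se's electron affinity up.
Br > Se: both are in period 4; the period trend gives Br the larger value.
Tabulated electron affinity (kJ/mol): Na 53, Ga 29, Se 195, Br 325, Sr 5, Bi 91.
So from highest to lowest: Br > Se > Bi > Na > Ga > Sr.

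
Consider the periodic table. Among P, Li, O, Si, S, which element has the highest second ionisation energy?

Li

The second ionization energy removes an electron from the +1 ion. For each element: P⁺ still has 4 valence electrons; Li⁺ is the bare [He] core; O⁺ still has 5 valence electrons; Si⁺ still has 3 valence electrons; S⁺ still has 5 valence electrons.
Pulling an electron out of a noble-gas core costs far more than removing a remaining valence electron, so Li sits at the high end of IE_2.
Valence configurations: P⁺ [Ne]3s²3p², O⁺ [He]2s²2p³, Si⁺ [Ne]3s²3p¹, S⁺ [Ne]3s²3p³.
Approximate IE_2 values (kJ/mol): P 1907, Li 7298, O 3388, Si 1577, S 2252.
Putting it together, IE_2: Si < P < S < O < Li.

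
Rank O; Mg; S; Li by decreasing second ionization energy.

Li, O, S, Mg

IE_2 is the cost of taking one more electron from the +1 cation: O⁺ still has 5 valence electrons; Mg⁺ still has 1 valence electron; S⁺ still has 5 valence electrons; Li⁺ is the bare [He] core.
Breaking into a closed-shell core is much more expensive than removing a leftover valence electron — Li has the largest IE_2 here.
Valence configurations: O⁺ [He]2s²2p³, Mg⁺ [Ne]3s¹, S⁺ [Ne]3s²3p³.
Tabulated IE_2 (kJ/mol): O 3388, Mg 1451, S 2252, Li 7298.
Overall IE_2 order: Mg < S < O < Li.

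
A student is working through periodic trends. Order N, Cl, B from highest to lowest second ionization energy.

N > B > Cl

Consider each +1 ion: N⁺ still has 4 valence electrons; Cl⁺ still has 6 valence electrons; B⁺ still has 2 valence electrons.
All are still removing valence electrons, so compare the +1 ions as you would atoms: IE_2 generally rises across a period (higher Z_eff) and falls down a group (larger shell), subject to the usual subshell exceptions.
Valence configurations: N⁺ [He]2s²2p², Cl⁺ [Ne]3s²3p⁴, B⁺ [He]2s².
Tabulated IE_2 (kJ/mol): N 2856, Cl 2298, B 2427.
Hence IE_2: Cl < B < N.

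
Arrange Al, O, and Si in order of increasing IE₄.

Si, O, Al

After 3 electrons have been removed, what remains? Al³⁺ is the bare [Ne] core; O³⁺ still has 3 valence electrons; Si³⁺ still has 1 valence electron.
Pulling an electron out of a noble-gas core costs far more than removing a remaining valence electron, so Al sits at the high end of IE_4.
Valence configurations: O³⁺ [He]2s²2p¹, Si³⁺ [Ne]3s¹.
Tabulated IE_4 (kJ/mol): Al 11577, O 7469, Si 4356.
So the fourth ionization energies run Si < O < Al.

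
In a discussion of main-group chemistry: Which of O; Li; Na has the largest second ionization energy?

Li

The second ionization energy removes an electron from the +1 ion. For each element: O⁺ still has 5 valence electrons; Li⁺ is the bare [He] core; Na⁺ is the bare [Ne] core.
Breaking into a closed-shell core is much more expensive than removing a leftover valence electron — Na and Li have the largest IE_2 here.
Tabulated IE_2 (kJ/mol): O 3388, Li 7298, Na 4562.
Hence IE_2: O < Na < Li.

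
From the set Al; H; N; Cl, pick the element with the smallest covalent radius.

H

H is in period 1, group 1; N is in period 2, group 15; Al is in period 3, group 13; Cl is in period 3, group 17.
Radius decreases left→right (rising Z_eff, same n) and increases top→bottom (higher n).
Here both period and group differ, so the two effects have to be weighed against each other.
N > H: period and group pull opposite ways; the down-group shift dominates (71 vs 32 pm).
Cl > N: period and group pull opposite ways; the down-group shift dominates (99 vs 71 pm).
Al > Cl: Al lies to the left of Cl in period 3, so the across-period effect alone puts Al larger.
Tabulated atomic radius (pm): H 32, N 71, Al 126, Cl 99.
The smallest covalent radius among these belongs to H.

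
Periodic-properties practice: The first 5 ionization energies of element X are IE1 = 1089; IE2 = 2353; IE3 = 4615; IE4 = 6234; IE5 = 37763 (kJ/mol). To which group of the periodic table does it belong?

Group 14

Look for the largest jump between consecutive ionization energies: IE5/IE4 ≈ 6.1, far larger than any earlier ratio.
That jump marks the point where a core electron is being removed. So the atom has 4 valence electrons.
A main-group element with 4 valence electrons is in group 14.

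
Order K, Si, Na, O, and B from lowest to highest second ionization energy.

Si < B < K < O < Na

Consider each +1 ion: K⁺ is the bare [Ar] core; Si⁺ still has 3 valence electrons; Na⁺ is the bare [Ne] core; O⁺ still has 5 valence electrons; B⁺ still has 2 valence electrons.
Usually core removal costs more than valence removal, but here the competition is close: a tightly held n=2 valence electron can cost more to remove than an n=3 core electron, so the actual values have to decide it.
Valence configurations: Si⁺ [Ne]3s²3p¹, O⁺ [He]2s²2p³, B⁺ [He]2s².
The numbers (kJ/mol): K 3052, Si 1577, Na 4562, O 3388, B 2427.
So the second ionization energies run Si < B < K < O < Na.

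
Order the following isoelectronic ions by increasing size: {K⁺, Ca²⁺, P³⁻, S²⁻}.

Ca²⁺ < K⁺ < S²⁻ < P³⁻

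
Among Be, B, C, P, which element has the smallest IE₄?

P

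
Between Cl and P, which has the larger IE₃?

Cl

Consider each +2 ion: Cl²⁺ still has 5 valence electrons; P²⁺ still has 3 valence electrons.
All are still removing valence electrons, so compare the +2 ions as you would atoms: IE_3 generally rises across a period (higher Z_eff) and falls down a group (larger shell), subject to the usual subshell exceptions.
Valence configurations: Cl²⁺ [Ne]3s²3p³, P²⁺ [Ne]3s²3p¹.
The numbers (kJ/mol): Cl 3822, P 2914.
Hence IE_3: P < Cl.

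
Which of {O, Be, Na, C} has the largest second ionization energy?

After 1 electron has been removed, what remains? O⁺ still has 5 valence electrons; Be⁺ still has 1 valence electron; Na⁺ is the bare [Ne] core; C⁺ still has 3 valence electrons.
Pulling an electron out of a noble-gas core costs far more than removing a remaining valence electron, so Na sits at the high end of IE_2.
Valence configurations: O⁺ [He]2s²2p³, Be⁺ [He]2s¹, C⁺ [He]2s²2p¹.
Approximate IE_2 values (kJ/mol): O 3388, Be 1757, Na 4562, C 2353.
So the second ionization energies run Be < C < O < Na.

Na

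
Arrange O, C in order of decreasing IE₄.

The fourth ionization energy removes an electron from the +3 ion. For each element: O³⁺ still has 3 valence electrons; C³⁺ still has 1 valence electron.
All are still removing valence electrons, so compare the +3 ions as you would atoms: IE_4 generally rises across a period (higher Z_eff) and falls down a group (larger shell), subject to the usual subshell exceptions.
Valence configurations: O³⁺ [He]2s²2p¹, C³⁺ [He]2s¹.
Tabulated IE_4 (kJ/mol): O 7469, C 6223.
Hence IE_4: C < O.

O > C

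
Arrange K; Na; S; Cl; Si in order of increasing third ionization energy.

Consider each +2 ion: K²⁺ is already 1 electron into the core; Na²⁺ is already 1 electron into the core; S²⁺ still has 4 valence electrons; Cl²⁺ still has 5 valence electrons; Si²⁺ still has 2 valence electrons.
Breaking into a closed-shell core is much more expensive than removing a leftover valence electron — K and Na have the largest IE_3 here.
Valence configurations: S²⁺ [Ne]3s²3p², Cl²⁺ [Ne]3s²3p³, Si²⁺ [Ne]3s².
Approximate IE_3 values (kJ/mol): K 4420, Na 6910, S 3357, Cl 3822, Si 3232.
Putting it together, IE_3: Si < S < Cl < K < Na.

Si, S, Cl, K, Na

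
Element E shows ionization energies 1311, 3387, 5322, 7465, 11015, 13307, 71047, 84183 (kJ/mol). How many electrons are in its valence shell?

6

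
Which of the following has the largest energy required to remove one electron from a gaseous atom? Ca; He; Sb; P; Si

He

He is in period 1, group 18; Si is in period 3, group 14; P is in period 3, group 15; Ca is in period 4, group 2; Sb is in period 5, group 15.
IE₁ increases left→right with effective nuclear charge and decreases top→bottom as the valence shell moves farther out.
Here both period and group differ, so the two effects have to be weighed against each other.
Si > Ca: relative to Ca, both the across-period and down-group shifts push Si's first ionization energy up.
Sb > Si: the two effects oppose for this pair; the across-period effect wins (831 vs 786 kJ/mol).
P > Sb: they share group 15; the group trend gives P the larger value.
He > P: relative to P, both the across-period and down-group shifts push He's first ionization energy up.
For reference (kJ/mol): He 2372, Si 786, P 1012, Ca 590, Sb 831.
The largest energy required to remove one electron from a gaseous atom among these belongs to He.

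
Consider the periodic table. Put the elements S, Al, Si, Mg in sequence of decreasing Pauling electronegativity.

Mg is in period 3, group 2; Al is in period 3, group 13; Si is in period 3, group 14; S is in period 3, group 16.
Electronegativity increases across a period and decreases down a group, tracking effective nuclear charge and atomic size.
All lie in period 3, so electronegativity increases left to right.
So from highest to lowest: S > Si > Al > Mg.

S, Si, Al, Mg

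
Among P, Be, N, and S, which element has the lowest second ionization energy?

Be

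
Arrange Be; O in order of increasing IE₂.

After 1 electron has been removed, what remains? Be⁺ still has 1 valence electron; O⁺ still has 5 valence electrons.
All are still removing valence electrons, so compare the +1 ions as you would atoms: IE_2 generally rises across a period (higher Z_eff) and falls down a group (larger shell), subject to the usual subshell exceptions.
Valence configurations: Be⁺ [He]2s¹, O⁺ [He]2s²2p³.
Approximate IE_2 values (kJ/mol): Be 1757, O 3388.
Putting it together, IE_2: Be < O.

Be, O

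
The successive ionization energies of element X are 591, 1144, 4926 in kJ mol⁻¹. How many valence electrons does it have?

Look for the largest jump between consecutive ionization energies: IE3/IE2 ≈ 4.3, far larger than any earlier ratio.
That jump marks the point where a core electron is being removed. So the atom has 2 valence electrons.

2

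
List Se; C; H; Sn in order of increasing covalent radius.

H is in period 1, group 1; C is in period 2, group 14; Se is in period 4, group 16; Sn is in period 5, group 14.
Radius decreases left→right (rising Z_eff, same n) and increases top→bottom (higher n).
Here both period and group differ, so the two effects have to be weighed against each other.
C > H: period and group pull opposite ways; the down-group shift dominates (75 vs 32 pm).
Se > C: period and group pull opposite ways; the down-group shift dominates (116 vs 75 pm).
Sn > Se: relative to Se, both the across-period and down-group shifts push Sn's atomic radius up.
Approximate values (pm): H 32, C 75, Se 116, Sn 140.
So from smallest to largest: H < C < Se < Sn.

H < C < Se < Sn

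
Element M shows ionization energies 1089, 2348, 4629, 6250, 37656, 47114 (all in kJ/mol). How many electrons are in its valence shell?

4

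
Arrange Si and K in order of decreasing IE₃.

Consider each +2 ion: Si²⁺ still has 2 valence electrons; K²⁺ is already 1 electron into the core.
Breaking into a closed-shell core is much more expensive than removing a leftover valence electron — K has the largest IE_3 here.
Tabulated IE_3 (kJ/mol): Si 3232, K 4420.
Putting it together, IE_3: Si < K.

K > Si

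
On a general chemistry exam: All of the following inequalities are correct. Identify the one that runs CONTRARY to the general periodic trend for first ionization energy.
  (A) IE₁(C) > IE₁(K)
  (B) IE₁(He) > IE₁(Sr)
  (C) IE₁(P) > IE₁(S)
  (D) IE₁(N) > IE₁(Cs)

The general trend: first ionization energy increases across a period and decreases down a group.
(A) C (period 2, group 14) vs K (period 4, group 1): the stated order agrees with the simple trend.
(B) He (period 1, group 18) vs Sr (period 5, group 2): the stated order agrees with the simple trend.
(C) P (period 3, group 15) vs S (period 3, group 16): the stated order contradicts the simple trend.
(D) N (period 2, group 15) vs Cs (period 6, group 1): the stated order agrees with the simple trend.
The exception is (C): S (3p⁴) ionizes more easily than half-filled P (3p³) because the paired 3p electron in S is pushed out by e⁻–e⁻ repulsion.

(C)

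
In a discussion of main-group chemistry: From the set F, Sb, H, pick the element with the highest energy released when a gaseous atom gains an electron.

H is in period 1, group 1; F is in period 2, group 17; Sb is in period 5, group 15.
Electron affinity generally becomes more exothermic across a period toward the halogens and less exothermic down a group.
These span different periods and groups, so the two trends combine.
Sb > H: period and group pull opposite ways; the across-period shift dominates (103 vs 73 kJ/mol).
F > Sb: both effects reinforce here, so F is clearly the higher of the two.
Tabulated electron affinity (kJ/mol): H 73, F 328, Sb 103.
The highest energy released when a gaseous atom gains an electron among these belongs to F.

F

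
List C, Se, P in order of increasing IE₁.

C is in period 2, group 14; P is in period 3, group 15; Se is in period 4, group 16.
Across a period the outer electron is held more tightly (higher IE₁); down a group it sits in a higher shell, more shielded, and comes off more easily.
A diagonal step moves right (one effect) and down (the opposite effect) at once.
P > Se: the two effects oppose for this pair; the down-group effect wins (1012 vs 941 kJ/mol).
C > P: the two effects oppose for this pair; the down-group effect wins (1086 vs 1012 kJ/mol).
Approximate values (kJ/mol): C 1086, P 1012, Se 941.
So from lowest to highest: Se < P < C.

Se < P < C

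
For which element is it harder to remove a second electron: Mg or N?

N

The second ionization energy removes an electron from the +1 ion. For each element: Mg⁺ still has 1 valence electron; N⁺ still has 4 valence electrons.
All are still removing valence electrons, so compare the +1 ions as you would atoms: IE_2 generally rises across a period (higher Z_eff) and falls down a group (larger shell), subject to the usual subshell exceptions.
Valence configurations: Mg⁺ [Ne]3s¹, N⁺ [He]2s²2p².
The numbers (kJ/mol): Mg 1451, N 2856.
Overall IE_2 order: Mg < N.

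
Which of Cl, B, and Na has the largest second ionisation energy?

Na

IE_2 is the cost of taking one more electron from the +1 cation: Cl⁺ still has 6 valence electrons; B⁺ still has 2 valence electrons; Na⁺ is the bare [Ne] core.
Breaking into a closed-shell core is much more expensive than removing a leftover valence electron — Na has the largest IE_2 here.
Valence configurations: Cl⁺ [Ne]3s²3p⁴, B⁺ [He]2s².
Tabulated IE_2 (kJ/mol): Cl 2298, B 2427, Na 4562.
Overall IE_2 order: Cl < B < Na.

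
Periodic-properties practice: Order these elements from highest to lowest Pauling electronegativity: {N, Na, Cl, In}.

Cl > N > In > Na

N is in period 2, group 15; Na is in period 3, group 1; Cl is in period 3, group 17; In is in period 5, group 13.
Electronegativity increases across a period and decreases down a group, tracking effective nuclear charge and atomic size.
Here both period and group differ, so the two effects have to be weighed against each other.
In > Na: period and group pull opposite ways; the across-period shift dominates (1.78 vs 0.93).
N > In: both effects reinforce here, so N is clearly the higher of the two.
Cl > N: the two effects oppose for this pair; the across-period effect wins (3.16 vs 3.04).
For reference (Pauling): N 3.04, Na 0.93, Cl 3.16, In 1.78.
So from highest to lowest: Cl > N > In > Na.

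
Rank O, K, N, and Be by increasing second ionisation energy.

Be, N, K, O

The second ionization energy removes an electron from the +1 ion. For each element: O⁺ still has 5 valence electrons; K⁺ is the bare [Ar] core; N⁺ still has 4 valence electrons; Be⁺ still has 1 valence electron.
Usually core removal costs more than valence removal, but here the competition is close: a tightly held n=2 valence electron can cost more to remove than an n=3 core electron, so the actual values have to decide it.
Valence configurations: O⁺ [He]2s²2p³, N⁺ [He]2s²2p², Be⁺ [He]2s¹.
Tabulated IE_2 (kJ/mol): O 3388, K 3052, N 2856, Be 1757.
Overall IE_2 order: Be < N < K < O.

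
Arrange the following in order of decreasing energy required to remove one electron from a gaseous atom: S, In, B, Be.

Across a period the outer electron is held more tightly (higher IE₁); down a group it sits in a higher shell, more shielded, and comes off more easily.
Neither a single period nor a single group — weigh both effects.
B > In: B sits above In in group 13, so the down-group effect alone puts B higher.
Be > B: this pair runs against the simple trend — see the exception note.
S > Be: period and group pull opposite ways; the across-period shift dominates (1000 vs 900 kJ/mol).
Note the exception: Be has a higher first ionization energy than B, contrary to the simple trend — removing B's lone 2p electron is easier than breaking Be's filled 2s².
For reference (kJ/mol): Be 900, B 801, S 1000, In 558.
So from highest to lowest: S > Be > B > In.

S > Be > B > In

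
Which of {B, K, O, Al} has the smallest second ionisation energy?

Al

IE_2 is the cost of taking one more electron from the +1 cation: B⁺ still has 2 valence electrons; K⁺ is the bare [Ar] core; O⁺ still has 5 valence electrons; Al⁺ still has 2 valence electrons.
Usually core removal costs more than valence removal, but here the competition is close: a tightly held n=2 valence electron can cost more to remove than an n=3 core electron, so the actual values have to decide it.
Valence configurations: B⁺ [He]2s², O⁺ [He]2s²2p³, Al⁺ [Ne]3s².
The numbers (kJ/mol): B 2427, K 3052, O 3388, Al 1817.
Overall IE_2 order: Al < B < K < O.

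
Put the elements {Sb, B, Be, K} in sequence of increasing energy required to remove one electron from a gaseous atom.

First ionization energy rises across a period (greater Z_eff holds electrons more tightly) and falls down a group (valence electrons are farther from the nucleus).
Here both period and group differ, so the two effects have to be weighed against each other.
B > K: both effects reinforce here, so B is clearly the higher of the two.
Sb > B: the two effects oppose for this pair; the across-period effect wins (831 vs 801 kJ/mol).
Be > Sb: period and group pull opposite ways; the down-group shift dominates (900 vs 831 kJ/mol).
Note the exception: Be has a higher first ionization energy than B, contrary to the simple trend — removing B's lone 2p electron is easier than breaking Be's filled 2s².
For reference (kJ/mol): Be 900, B 801, K 419, Sb 831.
So from lowest to highest: K < B < Sb < Be.

K < B < Sb < Be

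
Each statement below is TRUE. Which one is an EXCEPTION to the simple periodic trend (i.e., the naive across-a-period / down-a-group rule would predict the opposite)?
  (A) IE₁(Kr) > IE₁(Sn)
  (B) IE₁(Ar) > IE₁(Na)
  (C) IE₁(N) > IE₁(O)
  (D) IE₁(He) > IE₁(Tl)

(C)

The general trend: first ionisation energy increases across a period and decreases down a group.
(A) Kr (period 4, group 18) vs Sn (period 5, group 14): the stated order agrees with the simple trend.
(B) Ar (period 3, group 18) vs Na (period 3, group 1): the stated order agrees with the simple trend.
(C) N (period 2, group 15) vs O (period 2, group 16): the stated order contradicts the simple trend.
(D) He (period 1, group 18) vs Tl (period 6, group 13): the stated order agrees with the simple trend.
The exception is (C): pairing an electron in O's 2p⁴ costs repulsion energy, so O ionizes more easily than half-filled N (2p³).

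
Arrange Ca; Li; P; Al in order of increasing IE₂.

IE_2 is the cost of taking one more electron from the +1 cation: Ca⁺ still has 1 valence electron; Li⁺ is the bare [He] core; P⁺ still has 4 valence electrons; Al⁺ still has 2 valence electrons.
Core electrons are held far more tightly than valence electrons, so Li tops the IE_2 order.
Valence configurations: Ca⁺ [Ar]4s¹, P⁺ [Ne]3s²3p², Al⁺ [Ne]3s².
Tabulated IE_2 (kJ/mol): Ca 1145, Li 7298, P 1907, Al 1817.
Overall IE_2 order: Ca < Al < P < Li.

Ca < Al < P < Li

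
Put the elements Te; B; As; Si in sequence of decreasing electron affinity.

Te, Si, As, B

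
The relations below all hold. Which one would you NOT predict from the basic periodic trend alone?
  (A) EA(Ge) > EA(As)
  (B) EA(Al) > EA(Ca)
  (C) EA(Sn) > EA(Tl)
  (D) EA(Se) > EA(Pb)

The general trend: electron affinity increases across a period and decreases down a group.
(A) Ge (period 4, group 14) vs As (period 4, group 15): the stated order contradicts the simple trend.
(B) Al (period 3, group 13) vs Ca (period 4, group 2): the stated order agrees with the simple trend.
(C) Sn (period 5, group 14) vs Tl (period 6, group 13): the stated order agrees with the simple trend.
(D) Se (period 4, group 16) vs Pb (period 6, group 14): the stated order agrees with the simple trend.
The exception is (A): adding an electron to As's half-filled 4p³ is unfavourable, so Ge (4p²) has the more exothermic EA.

(A)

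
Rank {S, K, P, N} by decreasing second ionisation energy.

K > N > S > P

IE_2 is the cost of taking one more electron from the +1 cation: S⁺ still has 5 valence electrons; K⁺ is the bare [Ar] core; P⁺ still has 4 valence electrons; N⁺ still has 4 valence electrons.
Core electrons are held far more tightly than valence electrons, so K tops the IE_2 order.
Valence configurations: S⁺ [Ne]3s²3p³, P⁺ [Ne]3s²3p², N⁺ [He]2s²2p².
Tabulated IE_2 (kJ/mol): S 2252, K 3052, P 1907, N 2856.
Putting it together, IE_2: P < S < N < K.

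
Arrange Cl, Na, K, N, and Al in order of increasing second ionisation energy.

The second ionization energy removes an electron from the +1 ion. For each element: Cl⁺ still has 6 valence electrons; Na⁺ is the bare [Ne] core; K⁺ is the bare [Ar] core; N⁺ still has 4 valence electrons; Al⁺ still has 2 valence electrons.
Pulling an electron out of a noble-gas core costs far more than removing a remaining valence electron, so K and Na sit at the high end of IE_2.
Valence configurations: Cl⁺ [Ne]3s²3p⁴, N⁺ [He]2s²2p², Al⁺ [Ne]3s².
Approximate IE_2 values (kJ/mol): Cl 2298, Na 4562, K 3052, N 2856, Al 1817.
Putting it together, IE_2: Al < Cl < N < K < Na.

Al < Cl < N < K < Na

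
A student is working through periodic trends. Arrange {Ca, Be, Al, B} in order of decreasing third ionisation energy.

Be > Ca > B > Al

After 2 electrons have been removed, what remains? Ca²⁺ is the bare [Ar] core; Be²⁺ is the bare [He] core; Al²⁺ still has 1 valence electron; B²⁺ still has 1 valence electron.
Pulling an electron out of a noble-gas core costs far more than removing a remaining valence electron, so Ca and Be sit at the high end of IE_3.
Valence configurations: Al²⁺ [Ne]3s¹, B²⁺ [He]2s¹.
Tabulated IE_3 (kJ/mol): Ca 4912, Be 14849, Al 2745, B 3660.
Putting it together, IE_3: Al < B < Ca < Be.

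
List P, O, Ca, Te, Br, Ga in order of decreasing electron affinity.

Br > Te > O > P > Ga > Ca

O is in period 2, group 16; P is in period 3, group 15; Ca is in period 4, group 2; Ga is in period 4, group 13; Br is in period 4, group 17; Te is in period 5, group 16.
Atoms with high Z_eff and room in the valence shell (especially the halogens) have the most exothermic electron affinities.
These span different periods and groups, so the two trends combine.
Ga > Ca: Ga lies to the right of Ca in period 4, so the across-period effect alone puts Ga higher.
P > Ga: relative to Ga, both the across-period and down-group shifts push P's electron affinity up.
O > P: relative to P, both the across-period and down-group shifts push O's electron affinity up.
Te > O: this pair runs against the simple trend — see the exception note.
Br > Te: relative to Te, both the across-period and down-group shifts push Br's electron affinity up.
Note the exception: Te has a higher electron affinity than O, contrary to the simple trend — O's compact 2p subshell gives strong electron–electron repulsion on the added electron.
For reference (kJ/mol): O 141, P 72, Ca 2, Ga 29, Br 325, Te 190.
So from highest to lowest: Br > Te > O > P > Ga > Ca.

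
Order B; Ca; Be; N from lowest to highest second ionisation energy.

Ca, Be, B, N

IE_2 is the cost of taking one more electron from the +1 cation: B⁺ still has 2 valence electrons; Ca⁺ still has 1 valence electron; Be⁺ still has 1 valence electron; N⁺ still has 4 valence electrons.
All are still removing valence electrons, so compare the +1 ions as you would atoms: IE_2 generally rises across a period (higher Z_eff) and falls down a group (larger shell), subject to the usual subshell exceptions.
Valence configurations: B⁺ [He]2s², Ca⁺ [Ar]4s¹, Be⁺ [He]2s¹, N⁺ [He]2s²2p².
Approximate IE_2 values (kJ/mol): B 2427, Ca 1145, Be 1757, N 2856.
Putting it together, IE_2: Ca < Be < B < N.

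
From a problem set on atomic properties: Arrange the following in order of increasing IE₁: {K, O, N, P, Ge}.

K < Ge < P < O < N

First ionization energy rises across a period (greater Z_eff holds electrons more tightly) and falls down a group (valence electrons are farther from the nucleus).
Here both period and group differ, so the two effects have to be weighed against each other.
Ge > K: both are in period 4; the period trend gives Ge the larger value.
P > Ge: both effects reinforce here, so P is clearly the higher of the two.
O > P: both effects reinforce here, so O is clearly the higher of the two.
N > O: this pair runs against the simple trend — see the exception note.
Note the exception: N has a higher first ionization energy than O, contrary to the simple trend — pairing an electron in O's 2p⁴ costs repulsion energy, so O ionizes more easily than half-filled N (2p³).
For reference (kJ/mol): N 1402, O 1314, P 1012, K 419, Ge 762.
So from lowest to highest: K < Ge < P < O < N.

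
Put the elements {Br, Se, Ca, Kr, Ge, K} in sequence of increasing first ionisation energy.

Across a period the outer electron is held more tightly (higher IE₁); down a group it sits in a higher shell, more shielded, and comes off more easily.
All lie in period 4, so first ionization energy increases left to right.
So from lowest to highest: K < Ca < Ge < Se < Br < Kr.

K, Ca, Ge, Se, Br, Kr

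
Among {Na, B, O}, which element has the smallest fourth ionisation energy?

After 3 electrons have been removed, what remains? Na³⁺ is already 2 electrons into the core; B³⁺ is the bare [He] core; O³⁺ still has 3 valence electrons.
Core electrons are held far more tightly than valence electrons, so Na and B top the IE_4 order.
Approximate IE_4 values (kJ/mol): Na 9543, B 25026, O 7469.
Overall IE_4 order: O < Na < B.

O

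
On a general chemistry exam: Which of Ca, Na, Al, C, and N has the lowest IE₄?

IE_4 is the cost of taking one more electron from the +3 cation: Ca³⁺ is already 1 electron into the core; Na³⁺ is already 2 electrons into the core; Al³⁺ is the bare [Ne] core; C³⁺ still has 1 valence electron; N³⁺ still has 2 valence electrons.
Usually core removal costs more than valence removal, but here the competition is close: a tightly held n=2 valence electron can cost more to remove than an n=3 core electron, so the actual values have to decide it.
Valence configurations: C³⁺ [He]2s¹, N³⁺ [He]2s².
Tabulated IE_4 (kJ/mol): Ca 6491, Na 9543, Al 11577, C 6223, N 7475.
So the fourth ionization energies run C < Ca < N < Na < Al.

C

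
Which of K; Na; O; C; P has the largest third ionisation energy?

Na

After 2 electrons have been removed, what remains? K²⁺ is already 1 electron into the core; Na²⁺ is already 1 electron into the core; O²⁺ still has 4 valence electrons; C²⁺ still has 2 valence electrons; P²⁺ still has 3 valence electrons.
Usually core removal costs more than valence removal, but here the competition is close: a tightly held n=2 valence electron can cost more to remove than an n=3 core electron, so the actual values have to decide it.
Valence configurations: O²⁺ [He]2s²2p², C²⁺ [He]2s², P²⁺ [Ne]3s²3p¹.
Approximate IE_3 values (kJ/mol): K 4420, Na 6910, O 5300, C 4620, P 2914.
Overall IE_3 order: P < K < C < O < Na.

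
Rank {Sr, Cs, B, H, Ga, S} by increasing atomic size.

H is in period 1, group 1; B is in period 2, group 13; S is in period 3, group 16; Ga is in period 4, group 13; Sr is in period 5, group 2; Cs is in period 6, group 1.
Radius decreases left→right (rising Z_eff, same n) and increases top→bottom (higher n).
Neither a single period nor a single group — weigh both effects.
B > H: the two effects oppose for this pair; the down-group effect wins (85 vs 32 pm).
S > B: period and group pull opposite ways; the down-group shift dominates (103 vs 85 pm).
Ga > S: both effects reinforce here, so Ga is clearly the larger of the two.
Sr > Ga: both effects reinforce here, so Sr is clearly the larger of the two.
Cs > Sr: relative to Sr, both the across-period and down-group shifts push Cs's atomic radius up.
Tabulated atomic radius (pm): H 32, B 85, S 103, Ga 124, Sr 185, Cs 232.
So from smallest to largest: H < B < S < Ga < Sr < Cs.

H < B < S < Ga < Sr < Cs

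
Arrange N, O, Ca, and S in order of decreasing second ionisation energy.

IE_2 is the cost of taking one more electron from the +1 cation: N⁺ still has 4 valence electrons; O⁺ still has 5 valence electrons; Ca⁺ still has 1 valence electron; S⁺ still has 5 valence electrons.
All are still removing valence electrons, so compare the +1 ions as you would atoms: IE_2 generally rises across a period (higher Z_eff) and falls down a group (larger shell), subject to the usual subshell exceptions.
Valence configurations: N⁺ [He]2s²2p², O⁺ [He]2s²2p³, Ca⁺ [Ar]4s¹, S⁺ [Ne]3s²3p³.
The numbers (kJ/mol): N 2856, O 3388, Ca 1145, S 2252.
Overall IE_2 order: Ca < S < N < O.

O > N > S > Ca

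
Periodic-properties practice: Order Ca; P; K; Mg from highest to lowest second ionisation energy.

After 1 electron has been removed, what remains? Ca⁺ still has 1 valence electron; P⁺ still has 4 valence electrons; K⁺ is the bare [Ar] core; Mg⁺ still has 1 valence electron.
Pulling an electron out of a noble-gas core costs far more than removing a remaining valence electron, so K sits at the high end of IE_2.
Valence configurations: Ca⁺ [Ar]4s¹, P⁺ [Ne]3s²3p², Mg⁺ [Ne]3s¹.
Approximate IE_2 values (kJ/mol): Ca 1145, P 1907, K 3052, Mg 1451.
Hence IE_2: Ca < Mg < P < K.

K, P, Mg, Ca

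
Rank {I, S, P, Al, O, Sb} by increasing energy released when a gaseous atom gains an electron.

EA tends to increase across a period and decrease down a group, though the pattern is less regular than for IE or radius.
Neither a single period nor a single group — weigh both effects.
P > Al: P lies to the right of Al in period 3, so the across-period effect alone puts P higher.
Sb > P: this pair runs against the simple trend — see the exception note.
O > Sb: both effects reinforce here, so O is clearly the higher of the two.
S > O: this pair runs against the simple trend — see the exception note.
I > S: period and group pull opposite ways; the across-period shift dominates (295 vs 200 kJ/mol).
Note the exception: Sb has a higher electron affinity than P, contrary to the simple trend — both are half-filled np³, but the pairing/repulsion penalty for the added electron shrinks as the p orbitals become larger and more diffuse down the group, and for Sb that outweighs the weaker nuclear attraction.
Note the exception: S has a higher electron affinity than O, contrary to the simple trend — the compact 2p subshell of O repels the added electron more than S's larger 3p does.
For reference (kJ/mol): O 141, Al 42, P 72, S 200, Sb 103, I 295.
So from lowest to highest: Al < P < Sb < O < S < I.

Al, P, Sb, O, S, I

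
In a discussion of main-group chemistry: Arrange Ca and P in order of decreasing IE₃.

IE_3 is the cost of taking one more electron from the +2 cation: Ca²⁺ is the bare [Ar] core; P²⁺ still has 3 valence electrons.
Pulling an electron out of a noble-gas core costs far more than removing a remaining valence electron, so Ca sits at the high end of IE_3.
Approximate IE_3 values (kJ/mol): Ca 4912, P 2914.
So the third ionization energies run P < Ca.

Ca > P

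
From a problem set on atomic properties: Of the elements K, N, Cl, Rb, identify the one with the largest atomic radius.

Rb

N is in period 2, group 15; Cl is in period 3, group 17; K is in period 4, group 1; Rb is in period 5, group 1.
Atomic radius shrinks across a period as nuclear charge pulls the same shell inward, and grows down a group as new shells are added.
Neither a single period nor a single group — weigh both effects.
Cl > N: period and group pull opposite ways; the down-group shift dominates (99 vs 71 pm).
K > Cl: both effects reinforce here, so K is clearly the larger of the two.
Rb > K: Rb sits below K in group 1, so the down-group effect alone puts Rb larger.
Tabulated atomic radius (pm): N 71, Cl 99, K 196, Rb 210.
The largest atomic radius among these belongs to Rb.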